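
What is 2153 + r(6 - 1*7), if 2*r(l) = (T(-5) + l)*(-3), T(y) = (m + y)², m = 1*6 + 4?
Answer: 2117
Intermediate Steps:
m = 10 (m = 6 + 4 = 10)
T(y) = (10 + y)²
r(l) = -75/2 - 3*l/2 (r(l) = (((10 - 5)² + l)*(-3))/2 = ((5² + l)*(-3))/2 = ((25 + l)*(-3))/2 = (-75 - 3*l)/2 = -75/2 - 3*l/2)
2153 + r(6 - 1*7) = 2153 + (-75/2 - 3*(6 - 1*7)/2) = 2153 + (-75/2 - 3*(6 - 7)/2) = 2153 + (-75/2 - 3/2*(-1)) = 2153 + (-75/2 + 3/2) = 2153 - 36 = 2117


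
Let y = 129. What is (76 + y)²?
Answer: 42025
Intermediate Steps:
(76 + y)² = (76 + 129)² = 205² = 42025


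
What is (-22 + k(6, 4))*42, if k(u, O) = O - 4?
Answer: -924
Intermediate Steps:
k(u, O) = -4 + O
(-22 + k(6, 4))*42 = (-22 + (-4 + 4))*42 = (-22 + 0)*42 = -22*42 = -924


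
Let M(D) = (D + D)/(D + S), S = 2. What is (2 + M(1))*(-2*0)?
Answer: 0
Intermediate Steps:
M(D) = 2*D/(2 + D) (M(D) = (D + D)/(D + 2) = (2*D)/(2 + D) = 2*D/(2 + D))
(2 + M(1))*(-2*0) = (2 + 2*1/(2 + 1))*(-2*0) = (2 + 2*1/3)*0 = (2 + 2*1*(⅓))*0 = (2 + ⅔)*0 = (8/3)*0 = 0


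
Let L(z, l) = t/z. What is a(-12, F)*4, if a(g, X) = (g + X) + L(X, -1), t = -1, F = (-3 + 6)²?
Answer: -112/9 ≈ -12.444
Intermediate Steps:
F = 9 (F = 3² = 9)
L(z, l) = -1/z
a(g, X) = X + g - 1/X (a(g, X) = (g + X) - 1/X = (X + g) - 1/X = X + g - 1/X)
a(-12, F)*4 = (9 - 12 - 1/9)*4 = (9 - 12 - 1*⅑)*4 = (9 - 12 - ⅑)*4 = -28/9*4 = -112/9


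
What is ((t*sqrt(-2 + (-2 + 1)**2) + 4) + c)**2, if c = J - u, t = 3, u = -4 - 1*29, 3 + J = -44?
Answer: 91 - 60*I ≈ 91.0 - 60.0*I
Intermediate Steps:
J = -47 (J = -3 - 44 = -47)
u = -33 (u = -4 - 29 = -33)
c = -14 (c = -47 - 1*(-33) = -47 + 33 = -14)
((t*sqrt(-2 + (-2 + 1)**2) + 4) + c)**2 = ((3*sqrt(-2 + (-2 + 1)**2) + 4) - 14)**2 = ((3*sqrt(-2 + (-1)**2) + 4) - 14)**2 = ((3*sqrt(-2 + 1) + 4) - 14)**2 = ((3*sqrt(-1) + 4) - 14)**2 = ((3*I + 4) - 14)**2 = ((4 + 3*I) - 14)**2 = (-10 + 3*I)**2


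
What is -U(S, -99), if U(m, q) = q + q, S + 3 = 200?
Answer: 198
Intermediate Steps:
S = 197 (S = -3 + 200 = 197)
U(m, q) = 2*q
-U(S, -99) = -2*(-99) = -1*(-198) = 198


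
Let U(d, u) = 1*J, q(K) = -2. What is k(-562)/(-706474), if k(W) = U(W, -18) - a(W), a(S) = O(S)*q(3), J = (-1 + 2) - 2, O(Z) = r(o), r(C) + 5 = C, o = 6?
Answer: -1/706474 ≈ -1.4155e-6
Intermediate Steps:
r(C) = -5 + C
O(Z) = 1 (O(Z) = -5 + 6 = 1)
J = -1 (J = 1 - 2 = -1)
U(d, u) = -1 (U(d, u) = 1*(-1) = -1)
a(S) = -2 (a(S) = 1*(-2) = -2)
k(W) = 1 (k(W) = -1 - 1*(-2) = -1 + 2 = 1)
k(-562)/(-706474) = 1/(-706474) = 1*(-1/706474) = -1/706474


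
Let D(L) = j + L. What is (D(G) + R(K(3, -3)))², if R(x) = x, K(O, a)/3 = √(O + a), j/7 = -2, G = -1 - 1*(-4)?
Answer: 121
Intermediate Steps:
G = 3 (G = -1 + 4 = 3)
j = -14 (j = 7*(-2) = -14)
K(O, a) = 3*√(O + a)
D(L) = -14 + L
(D(G) + R(K(3, -3)))² = ((-14 + 3) + 3*√(3 - 3))² = (-11 + 3*√0)² = (-11 + 3*0)² = (-11 + 0)² = (-11)² = 121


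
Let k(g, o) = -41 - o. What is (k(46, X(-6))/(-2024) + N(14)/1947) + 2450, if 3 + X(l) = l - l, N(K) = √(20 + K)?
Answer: 2479419/1012 + √34/1947 ≈ 2450.0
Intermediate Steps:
X(l) = -3 (X(l) = -3 + (l - l) = -3 + 0 = -3)
(k(46, X(-6))/(-2024) + N(14)/1947) + 2450 = ((-41 - 1*(-3))/(-2024) + √(20 + 14)/1947) + 2450 = ((-41 + 3)*(-1/2024) + √34*(1/1947)) + 2450 = (-38*(-1/2024) + √34/1947) + 2450 = (19/1012 + √34/1947) + 2450 = 2479419/1012 + √34/1947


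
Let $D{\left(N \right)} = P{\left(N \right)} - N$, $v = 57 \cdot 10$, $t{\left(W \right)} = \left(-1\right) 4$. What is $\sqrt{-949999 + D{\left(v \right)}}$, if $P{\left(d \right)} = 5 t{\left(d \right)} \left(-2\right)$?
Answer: $i \sqrt{950529} \approx 974.95 i$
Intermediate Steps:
$t{\left(W \right)} = -4$
$P{\left(d \right)} = 40$ ($P{\left(d \right)} = 5 \left(-4\right) \left(-2\right) = \left(-20\right) \left(-2\right) = 40$)
$v = 570$
$D{\left(N \right)} = 40 - N$
$\sqrt{-949999 + D{\left(v \right)}} = \sqrt{-949999 + \left(40 - 570\right)} = \sqrt{-949999 - 530} = \sqrt{-950529} = i \sqrt{950529}$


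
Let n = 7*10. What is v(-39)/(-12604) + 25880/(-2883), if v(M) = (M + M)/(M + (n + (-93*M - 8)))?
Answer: -595299411563/66315630900 ≈ -8.9768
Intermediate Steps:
n = 70
v(M) = 2*M/(62 - 92*M) (v(M) = (M + M)/(M + (70 + (-93*M - 8))) = (2*M)/(M + (70 + (-8 - 93*M))) = (2*M)/(M + (62 - 93*M)) = (2*M)/(62 - 92*M) = 2*M/(62 - 92*M))
v(-39)/(-12604) + 25880/(-2883) = -1*(-39)/(-31 + 46*(-39))/(-12604) + 25880/(-2883) = -1*(-39)/(-31 - 1794)*(-1/12604) + 25880*(-1/2883) = -1*(-39)/(-1825)*(-1/12604) - 25880/2883 = -1*(-39)*(-1/1825)*(-1/12604) - 25880/2883 = -39/1825*(-1/12604) - 25880/2883 = 39/23002300 - 25880/2883 = -595299411563/66315630900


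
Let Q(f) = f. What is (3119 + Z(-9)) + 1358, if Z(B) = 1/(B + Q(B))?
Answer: 80585/18 ≈ 4476.9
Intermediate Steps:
Z(B) = 1/(2*B) (Z(B) = 1/(B + B) = 1/(2*B))
(3119 + Z(-9)) + 1358 = (3119 + (½)/(-9)) + 1358 = (3119 + (½)*(-⅑)) + 1358 = (3119 - 1/18) + 1358 = 56141/18 + 1358 = 80585/18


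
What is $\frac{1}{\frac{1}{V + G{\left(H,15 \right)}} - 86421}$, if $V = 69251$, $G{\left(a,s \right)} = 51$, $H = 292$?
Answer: $- \frac{69302}{5989148141} \approx -1.1571 \cdot 10^{-5}$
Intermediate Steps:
$\frac{1}{\frac{1}{V + G{\left(H,15 \right)}} - 86421} = \frac{1}{\frac{1}{69251 + 51} - 86421} = \frac{1}{\frac{1}{69302} - 86421} = \frac{1}{- \frac{5989148141}{69302}} = - \frac{69302}{5989148141}$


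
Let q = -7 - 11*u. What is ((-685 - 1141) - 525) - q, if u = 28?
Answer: -2036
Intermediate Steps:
q = -315 (q = -7 - 11*28 = -7 - 308 = -315)
((-685 - 1141) - 525) - q = ((-685 - 1141) - 525) - 1*(-315) = (-1826 - 525) + 315 = -2351 + 315 = -2036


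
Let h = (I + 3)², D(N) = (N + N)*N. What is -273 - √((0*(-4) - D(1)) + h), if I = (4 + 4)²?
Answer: -273 - √4487 ≈ -339.98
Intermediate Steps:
D(N) = 2*N² (D(N) = (2*N)*N = 2*N²)
I = 64 (I = 8² = 64)
h = 4489 (h = (64 + 3)² = 67² = 4489)
-273 - √((0*(-4) - D(1)) + h) = -273 - √((0*(-4) - 2*1²) + 4489) = -273 - √((0 - 2) + 4489) = -273 - √(-2 + 4489) = -273 - √4487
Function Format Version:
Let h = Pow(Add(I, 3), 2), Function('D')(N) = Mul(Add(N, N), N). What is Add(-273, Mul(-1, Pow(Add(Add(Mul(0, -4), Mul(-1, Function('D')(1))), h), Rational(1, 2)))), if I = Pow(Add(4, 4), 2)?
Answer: Add(-273, Mul(-1, Pow(4487, Rational(1, 2)))) ≈ -339.98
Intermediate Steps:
Function('D')(N) = Mul(2, Pow(N, 2)) (Function('D')(N) = Mul(Mul(2, N), N) = Mul(2, Pow(N, 2)))
I = 64 (I = Pow(8, 2) = 64)
h = 4489 (h = Pow(Add(64, 3), 2) = Pow(67, 2) = 4489)
Add(-273, Mul(-1, Pow(Add(Add(Mul(0, -4), Mul(-1, Function('D')(1))), h), Rational(1, 2)))) = Add(-273, Mul(-1, Pow(Add(Add(Mul(0, -4), Mul(-1, Mul(2, Pow(1, 2)))), 4489), Rational(1, 2)))) = Add(-273, Mul(-1, Pow(Add(Add(0, Mul(-1, Mul(2, 1))), 4489), Rational(1, 2)))) = Add(-273, Mul(-1, Pow(Add(Add(0, Mul(-1, 2)), 4489), Rational(1, 2)))) = Add(-273, Mul(-1, Pow(Add(Add(0, -2), 4489), Rational(1, 2)))) = Add(-273, Mul(-1, Pow(Add(-2, 4489), Rational(1, 2)))) = Add(-273, Mul(-1, Pow(4487, Rational(1, 2))))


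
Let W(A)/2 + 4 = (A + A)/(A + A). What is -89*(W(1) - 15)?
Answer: 1869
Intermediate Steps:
W(A) = -6 (W(A) = -8 + 2*((A + A)/(A + A)) = -8 + 2*((2*A)/((2*A))) = -8 + 2*((2*A)*(1/(2*A))) = -8 + 2*1 = -8 + 2 = -6)
-89*(W(1) - 15) = -89*(-6 - 15) = -89*(-21) = 1869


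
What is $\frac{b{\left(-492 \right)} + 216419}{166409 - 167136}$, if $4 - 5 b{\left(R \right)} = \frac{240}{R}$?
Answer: $- \frac{44366079}{149035} \approx -297.69$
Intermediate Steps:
$b{\left(R \right)} = \frac{4}{5} - \frac{48}{R}$ ($b{\left(R \right)} = \frac{4}{5} - \frac{240 \frac{1}{R}}{5} = \frac{4}{5} - \frac{48}{R}$)
$\frac{b{\left(-492 \right)} + 216419}{166409 - 167136} = \frac{\left(\frac{4}{5} - \frac{48}{-492}\right) + 216419}{166409 - 167136} = \frac{\left(\frac{4}{5} - - \frac{4}{41}\right) + 216419}{-727} = \left(\left(\frac{4}{5} + \frac{4}{41}\right) + 216419\right) \left(- \frac{1}{727}\right) = \left(\frac{184}{205} + 216419\right) \left(- \frac{1}{727}\right) = \frac{44366079}{205} \left(- \frac{1}{727}\right) = - \frac{44366079}{149035}$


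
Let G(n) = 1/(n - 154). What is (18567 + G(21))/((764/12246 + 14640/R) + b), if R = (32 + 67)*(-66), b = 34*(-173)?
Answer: -2744315833545/869717775668 ≈ -3.1554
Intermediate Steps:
G(n) = 1/(-154 + n)
b = -5882
R = -6534 (R = 99*(-66) = -6534)
(18567 + G(21))/((764/12246 + 14640/R) + b) = (18567 + 1/(-154 + 21))/((764/12246 + 14640/(-6534)) - 5882) = (18567 + 1/(-133))/((764*(1/12246) + 14640*(-1/6534)) - 5882) = (18567 - 1/133)/((382/6123 - 2440/1089) - 5882) = 2469410/(133*(-4841374/2222649 - 5882)) = 2469410/(133*(-13078462792/2222649)) = (2469410/133)*(-2222649/13078462792) = -2744315833545/869717775668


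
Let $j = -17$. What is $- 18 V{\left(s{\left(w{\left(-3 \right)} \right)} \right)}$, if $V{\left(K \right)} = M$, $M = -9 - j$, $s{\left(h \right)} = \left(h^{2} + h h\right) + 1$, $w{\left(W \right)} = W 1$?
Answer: $-144$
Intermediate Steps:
$w{\left(W \right)} = W$
$s{\left(h \right)} = 1 + 2 h^{2}$ ($s{\left(h \right)} = \left(h^{2} + h^{2}\right) + 1 = 2 h^{2} + 1 = 1 + 2 h^{2}$)
$M = 8$ ($M = -9 - -17 = -9 + 17 = 8$)
$V{\left(K \right)} = 8$
$- 18 V{\left(s{\left(w{\left(-3 \right)} \right)} \right)} = \left(-18\right) 8 = -144$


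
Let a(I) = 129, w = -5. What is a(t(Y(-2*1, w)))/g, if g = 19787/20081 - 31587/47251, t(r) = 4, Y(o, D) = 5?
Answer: 122401305699/300656990 ≈ 407.11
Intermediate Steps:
g = 300656990/948847331 (g = 19787*(1/20081) - 31587*1/47251 = 19787/20081 - 31587/47251 = 300656990/948847331 ≈ 0.31687)
a(t(Y(-2*1, w)))/g = 129/(300656990/948847331) = 129*(948847331/300656990) = 122401305699/300656990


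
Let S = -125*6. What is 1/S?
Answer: -1/750 ≈ -0.0013333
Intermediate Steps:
S = -750
1/S = 1/(-750) = -1/750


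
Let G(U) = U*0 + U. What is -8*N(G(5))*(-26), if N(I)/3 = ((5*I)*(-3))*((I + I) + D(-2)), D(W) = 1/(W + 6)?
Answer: -479700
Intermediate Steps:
D(W) = 1/(6 + W)
G(U) = U (G(U) = 0 + U = U)
N(I) = -45*I*(¼ + 2*I) (N(I) = 3*(((5*I)*(-3))*((I + I) + 1/(6 - 2))) = 3*((-15*I)*(2*I + 1/4)) = 3*((-15*I)*(2*I + ¼)) = 3*((-15*I)*(¼ + 2*I)) = 3*(-15*I*(¼ + 2*I)) = -45*I*(¼ + 2*I))
-8*N(G(5))*(-26) = -(-90)*5*(1 + 8*5)*(-26) = -(-90)*5*(1 + 40)*(-26) = -(-90)*5*41*(-26) = -8*(-9225/4)*(-26) = 18450*(-26) = -479700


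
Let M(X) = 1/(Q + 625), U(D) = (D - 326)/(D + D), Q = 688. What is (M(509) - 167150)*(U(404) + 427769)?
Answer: -37928168929865535/530452 ≈ -7.1502e+10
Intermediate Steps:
U(D) = (-326 + D)/(2*D) (U(D) = (-326 + D)/((2*D)) = (-326 + D)*(1/(2*D)) = (-326 + D)/(2*D))
M(X) = 1/1313 (M(X) = 1/(688 + 625) = 1/1313)
(M(509) - 167150)*(U(404) + 427769) = (1/1313 - 167150)*((½)*(-326 + 404)/404 + 427769) = -219467949*((½)*(1/404)*78 + 427769)/1313 = -219467949*(39/404 + 427769)/1313 = -219467949/1313*172818715/404 = -37928168929865535/530452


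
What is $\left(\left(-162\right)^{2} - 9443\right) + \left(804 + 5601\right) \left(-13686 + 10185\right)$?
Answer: $-22407104$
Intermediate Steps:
$\left(\left(-162\right)^{2} - 9443\right) + \left(804 + 5601\right) \left(-13686 + 10185\right) = \left(26244 - 9443\right) + 6405 \left(-3501\right) = 16801 - 22423905 = -22407104$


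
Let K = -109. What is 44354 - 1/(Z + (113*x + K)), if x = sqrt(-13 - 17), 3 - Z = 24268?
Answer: 13183670889629/297237473 + 113*I*sqrt(30)/594474946 ≈ 44354.0 + 1.0411e-6*I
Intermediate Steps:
Z = -24265 (Z = 3 - 1*24268 = 3 - 24268 = -24265)
x = I*sqrt(30) (x = sqrt(-30) = I*sqrt(30) ≈ 5.4772*I)
44354 - 1/(Z + (113*x + K)) = 44354 - 1/(-24265 + (113*(I*sqrt(30)) - 109)) = 44354 - 1/(-24265 + (113*I*sqrt(30) - 109)) = 44354 - 1/(-24265 + (-109 + 113*I*sqrt(30))) = 44354 - 1/(-24374 + 113*I*sqrt(30))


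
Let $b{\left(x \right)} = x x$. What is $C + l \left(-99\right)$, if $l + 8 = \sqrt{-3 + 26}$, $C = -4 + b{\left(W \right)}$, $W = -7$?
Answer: $837 - 99 \sqrt{23} \approx 362.21$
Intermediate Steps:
$b{\left(x \right)} = x^{2}$
$C = 45$ ($C = -4 + \left(-7\right)^{2} = -4 + 49 = 45$)
$l = -8 + \sqrt{23}$ ($l = -8 + \sqrt{-3 + 26} = -8 + \sqrt{23} \approx -3.2042$)
$C + l \left(-99\right) = 45 + \left(-8 + \sqrt{23}\right) \left(-99\right) = 45 + \left(792 - 99 \sqrt{23}\right) = 837 - 99 \sqrt{23}$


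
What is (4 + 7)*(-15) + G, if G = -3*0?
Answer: -165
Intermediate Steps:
G = 0
(4 + 7)*(-15) + G = (4 + 7)*(-15) + 0 = 11*(-15) + 0 = -165 + 0 = -165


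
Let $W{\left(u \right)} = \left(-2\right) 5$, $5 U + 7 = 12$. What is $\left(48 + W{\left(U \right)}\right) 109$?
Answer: $4142$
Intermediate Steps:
$U = 1$ ($U = - \frac{7}{5} + \frac{1}{5} \cdot 12 = - \frac{7}{5} + \frac{12}{5} = 1$)
$W{\left(u \right)} = -10$
$\left(48 + W{\left(U \right)}\right) 109 = \left(48 - 10\right) 109 = 38 \cdot 109 = 4142$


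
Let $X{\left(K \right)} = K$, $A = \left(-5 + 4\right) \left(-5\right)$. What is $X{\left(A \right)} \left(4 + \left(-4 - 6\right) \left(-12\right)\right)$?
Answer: $620$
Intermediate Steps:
$A = 5$ ($A = \left(-1\right) \left(-5\right) = 5$)
$X{\left(A \right)} \left(4 + \left(-4 - 6\right) \left(-12\right)\right) = 5 \left(4 + \left(-4 - 6\right) \left(-12\right)\right) = 5 \left(4 - -120\right) = 5 \left(4 + 120\right) = 5 \cdot 124 = 620$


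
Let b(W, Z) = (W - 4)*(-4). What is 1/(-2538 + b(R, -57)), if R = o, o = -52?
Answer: -1/2314 ≈ -0.00043215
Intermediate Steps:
R = -52
b(W, Z) = 16 - 4*W (b(W, Z) = (-4 + W)*(-4) = 16 - 4*W)
1/(-2538 + b(R, -57)) = 1/(-2538 + (16 - 4*(-52))) = 1/(-2538 + (16 + 208)) = 1/(-2538 + 224) = 1/(-2314) = -1/2314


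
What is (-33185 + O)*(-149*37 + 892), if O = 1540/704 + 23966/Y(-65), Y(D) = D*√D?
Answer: 2453404425/16 - 110746886*I*√65/4225 ≈ 1.5334e+8 - 2.1133e+5*I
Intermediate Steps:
Y(D) = D^(3/2)
O = 35/16 + 23966*I*√65/4225 (O = 1540/704 + 23966/((-65)^(3/2)) = 1540*(1/704) + 23966/((-65*I*√65)) = 35/16 + 23966*(I*√65/4225) = 35/16 + 23966*I*√65/4225 ≈ 2.1875 + 45.733*I)
(-33185 + O)*(-149*37 + 892) = (-33185 + (35/16 + 23966*I*√65/4225))*(-149*37 + 892) = (-530925/16 + 23966*I*√65/4225)*(-5513 + 892) = (-530925/16 + 23966*I*√65/4225)*(-4621) = 2453404425/16 - 110746886*I*√65/4225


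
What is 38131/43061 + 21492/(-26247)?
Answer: 1477595/22161217 ≈ 0.066675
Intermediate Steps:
38131/43061 + 21492/(-26247) = 38131*(1/43061) + 21492*(-1/26247) = 2243/2533 - 7164/8749 = 1477595/22161217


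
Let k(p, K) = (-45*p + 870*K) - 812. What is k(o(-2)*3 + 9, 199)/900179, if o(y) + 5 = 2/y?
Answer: 172723/900179 ≈ 0.19188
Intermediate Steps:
o(y) = -5 + 2/y
k(p, K) = -812 - 45*p + 870*K
k(o(-2)*3 + 9, 199)/900179 = (-812 - 45*((-5 + 2/(-2))*3 + 9) + 870*199)/900179 = (-812 - 45*((-5 + 2*(-1/2))*3 + 9) + 173130)*(1/900179) = (-812 - 45*((-5 - 1)*3 + 9) + 173130)*(1/900179) = (-812 - 45*(-6*3 + 9) + 173130)*(1/900179) = (-812 - 45*(-18 + 9) + 173130)*(1/900179) = (-812 - 45*(-9) + 173130)*(1/900179) = (-812 + 405 + 173130)*(1/900179) = 172723*(1/900179) = 172723/900179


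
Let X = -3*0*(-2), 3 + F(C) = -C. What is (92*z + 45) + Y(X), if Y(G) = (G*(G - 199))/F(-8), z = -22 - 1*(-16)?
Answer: -507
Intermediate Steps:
z = -6 (z = -22 + 16 = -6)
F(C) = -3 - C
X = 0 (X = 0*(-2) = 0)
Y(G) = G*(-199 + G)/5 (Y(G) = (G*(G - 199))/(-3 - 1*(-8)) = (G*(-199 + G))/(-3 + 8) = (G*(-199 + G))/5 = (G*(-199 + G))*(⅕) = G*(-199 + G)/5)
(92*z + 45) + Y(X) = (92*(-6) + 45) + (⅕)*0*(-199 + 0) = (-552 + 45) + (⅕)*0*(-199) = -507 + 0 = -507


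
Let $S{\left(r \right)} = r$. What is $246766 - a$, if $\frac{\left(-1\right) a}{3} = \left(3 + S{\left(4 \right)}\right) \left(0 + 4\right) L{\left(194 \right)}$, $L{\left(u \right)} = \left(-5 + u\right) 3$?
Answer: $294394$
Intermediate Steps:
$L{\left(u \right)} = -15 + 3 u$
$a = -47628$ ($a = - 3 \left(3 + 4\right) \left(0 + 4\right) \left(-15 + 3 \cdot 194\right) = - 3 \cdot 7 \cdot 4 \left(-15 + 582\right) = - 3 \cdot 28 \cdot 567 = \left(-3\right) 15876 = -47628$)
$246766 - a = 246766 - -47628 = 246766 + 47628 = 294394$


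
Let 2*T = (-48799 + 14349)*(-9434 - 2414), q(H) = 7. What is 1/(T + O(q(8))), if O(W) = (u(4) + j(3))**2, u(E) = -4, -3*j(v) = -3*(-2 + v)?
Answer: 1/204081809 ≈ 4.9000e-9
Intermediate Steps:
j(v) = -2 + v (j(v) = -(-1)*(-2 + v) = -(6 - 3*v)/3 = -2 + v)
T = 204081800 (T = ((-48799 + 14349)*(-9434 - 2414))/2 = (-34450*(-11848))/2 = (1/2)*408163600 = 204081800)
O(W) = 9 (O(W) = (-4 + (-2 + 3))**2 = (-4 + 1)**2 = (-3)**2 = 9)
1/(T + O(q(8))) = 1/(204081800 + 9) = 1/204081809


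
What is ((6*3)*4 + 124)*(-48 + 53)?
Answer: 980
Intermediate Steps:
((6*3)*4 + 124)*(-48 + 53) = (18*4 + 124)*5 = (72 + 124)*5 = 196*5 = 980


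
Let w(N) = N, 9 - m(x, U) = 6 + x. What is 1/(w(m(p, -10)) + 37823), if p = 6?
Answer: 1/37820 ≈ 2.6441e-5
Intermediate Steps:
m(x, U) = 3 - x (m(x, U) = 9 - (6 + x) = 9 + (-6 - x) = 3 - x)
1/(w(m(p, -10)) + 37823) = 1/((3 - 1*6) + 37823) = 1/((3 - 6) + 37823) = 1/(-3 + 37823) = 1/37820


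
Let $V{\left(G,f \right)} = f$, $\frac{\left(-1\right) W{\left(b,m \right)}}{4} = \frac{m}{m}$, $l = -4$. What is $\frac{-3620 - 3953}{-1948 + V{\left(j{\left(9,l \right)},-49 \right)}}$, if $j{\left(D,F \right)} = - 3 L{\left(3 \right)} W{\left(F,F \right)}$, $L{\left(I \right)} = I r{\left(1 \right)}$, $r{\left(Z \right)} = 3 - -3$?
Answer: $\frac{7573}{1997} \approx 3.7922$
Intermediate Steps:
$r{\left(Z \right)} = 6$ ($r{\left(Z \right)} = 3 + 3 = 6$)
$L{\left(I \right)} = 6 I$ ($L{\left(I \right)} = I 6 = 6 I$)
$W{\left(b,m \right)} = -4$ ($W{\left(b,m \right)} = - 4 \frac{m}{m} = \left(-4\right) 1 = -4$)
$j{\left(D,F \right)} = 216$ ($j{\left(D,F \right)} = - 3 \cdot 6 \cdot 3 \left(-4\right) = \left(-3\right) 18 \left(-4\right) = \left(-54\right) \left(-4\right) = 216$)
$\frac{-3620 - 3953}{-1948 + V{\left(j{\left(9,l \right)},-49 \right)}} = \frac{-3620 - 3953}{-1948 - 49} = - \frac{7573}{-1997} = \left(-7573\right) \left(- \frac{1}{1997}\right) = \frac{7573}{1997}$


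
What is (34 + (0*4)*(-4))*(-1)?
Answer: -34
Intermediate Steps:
(34 + (0*4)*(-4))*(-1) = (34 + 0*(-4))*(-1) = (34 + 0)*(-1) = 34*(-1) = -34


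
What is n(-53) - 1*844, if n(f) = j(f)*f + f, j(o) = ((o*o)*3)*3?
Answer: -1340790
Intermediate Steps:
j(o) = 9*o² (j(o) = (o²*3)*3 = (3*o²)*3 = 9*o²)
n(f) = f + 9*f³ (n(f) = (9*f²)*f + f = 9*f³ + f = f + 9*f³)
n(-53) - 1*844 = (-53 + 9*(-53)³) - 1*844 = (-53 + 9*(-148877)) - 844 = (-53 - 1339893) - 844 = -1339946 - 844 = -1340790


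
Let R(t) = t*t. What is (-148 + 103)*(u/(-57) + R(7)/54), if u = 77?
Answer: 2275/114 ≈ 19.956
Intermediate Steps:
R(t) = t²
(-148 + 103)*(u/(-57) + R(7)/54) = (-148 + 103)*(77/(-57) + 7²/54) = -45*(77*(-1/57) + 49*(1/54)) = -45*(-77/57 + 49/54) = -45*(-455/1026) = 2275/114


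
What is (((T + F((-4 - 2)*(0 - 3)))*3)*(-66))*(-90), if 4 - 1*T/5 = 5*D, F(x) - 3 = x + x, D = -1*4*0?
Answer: 1051380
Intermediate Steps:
D = 0 (D = -4*0 = 0)
F(x) = 3 + 2*x (F(x) = 3 + (x + x) = 3 + 2*x)
T = 20 (T = 20 - 25*0 = 20 - 5*0 = 20 + 0 = 20)
(((T + F((-4 - 2)*(0 - 3)))*3)*(-66))*(-90) = (((20 + (3 + 2*((-4 - 2)*(0 - 3))))*3)*(-66))*(-90) = (((20 + (3 + 2*(-6*(-3))))*3)*(-66))*(-90) = (((20 + (3 + 2*18))*3)*(-66))*(-90) = (((20 + (3 + 36))*3)*(-66))*(-90) = (((20 + 39)*3)*(-66))*(-90) = ((59*3)*(-66))*(-90) = (177*(-66))*(-90) = -11682*(-90) = 1051380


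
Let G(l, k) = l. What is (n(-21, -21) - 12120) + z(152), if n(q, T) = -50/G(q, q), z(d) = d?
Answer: -251278/21 ≈ -11966.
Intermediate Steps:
n(q, T) = -50/q
(n(-21, -21) - 12120) + z(152) = (-50/(-21) - 12120) + 152 = (-50*(-1/21) - 12120) + 152 = (50/21 - 12120) + 152 = -254470/21 + 152 = -251278/21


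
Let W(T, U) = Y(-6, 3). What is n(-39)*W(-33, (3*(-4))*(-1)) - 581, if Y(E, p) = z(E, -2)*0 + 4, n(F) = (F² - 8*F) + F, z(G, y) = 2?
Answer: 6595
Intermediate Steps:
n(F) = F² - 7*F
Y(E, p) = 4 (Y(E, p) = 2*0 + 4 = 0 + 4 = 4)
W(T, U) = 4
n(-39)*W(-33, (3*(-4))*(-1)) - 581 = -39*(-7 - 39)*4 - 581 = -39*(-46)*4 - 581 = 1794*4 - 581 = 7176 - 581 = 6595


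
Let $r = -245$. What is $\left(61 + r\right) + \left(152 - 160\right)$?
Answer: $-192$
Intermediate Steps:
$\left(61 + r\right) + \left(152 - 160\right) = \left(61 - 245\right) + \left(152 - 160\right) = -184 - 8 = -192$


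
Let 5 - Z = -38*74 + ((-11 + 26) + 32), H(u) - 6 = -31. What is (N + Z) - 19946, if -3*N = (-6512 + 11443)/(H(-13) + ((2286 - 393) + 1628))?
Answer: -180146819/10488 ≈ -17176.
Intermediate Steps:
H(u) = -25 (H(u) = 6 - 31 = -25)
Z = 2770 (Z = 5 - (-38*74 + ((-11 + 26) + 32)) = 5 - (-2812 + (15 + 32)) = 5 - (-2812 + 47) = 5 - 1*(-2765) = 5 + 2765 = 2770)
N = -4931/10488 (N = -(-6512 + 11443)/(3*(-25 + ((2286 - 393) + 1628))) = -4931/(3*(-25 + (1893 + 1628))) = -4931/(3*(-25 + 3521)) = -4931/(3*3496) = -⅓*4931/3496 = -4931/10488 ≈ -0.47016)
(N + Z) - 19946 = (-4931/10488 + 2770) - 19946 = 29046829/10488 - 19946 = -180146819/10488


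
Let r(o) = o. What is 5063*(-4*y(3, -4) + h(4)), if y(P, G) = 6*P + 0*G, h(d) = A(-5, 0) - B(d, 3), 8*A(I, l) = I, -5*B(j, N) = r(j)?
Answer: -14545999/40 ≈ -3.6365e+5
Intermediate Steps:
B(j, N) = -j/5
A(I, l) = I/8
h(d) = -5/8 + d/5 (h(d) = (1/8)*(-5) - (-1)*d/5 = -5/8 + d/5)
y(P, G) = 6*P (y(P, G) = 6*P + 0 = 6*P)
5063*(-4*y(3, -4) + h(4)) = 5063*(-24*3 + (-5/8 + (1/5)*4)) = 5063*(-4*18 + (-5/8 + 4/5)) = 5063*(-72 + 7/40) = 5063*(-2873/40) = -14545999/40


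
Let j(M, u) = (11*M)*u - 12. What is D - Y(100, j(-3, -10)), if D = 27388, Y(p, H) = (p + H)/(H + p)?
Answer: 27387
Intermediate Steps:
j(M, u) = -12 + 11*M*u (j(M, u) = 11*M*u - 12 = -12 + 11*M*u)
Y(p, H) = 1 (Y(p, H) = (H + p)/(H + p) = 1)
D - Y(100, j(-3, -10)) = 27388 - 1*1 = 27388 - 1 = 27387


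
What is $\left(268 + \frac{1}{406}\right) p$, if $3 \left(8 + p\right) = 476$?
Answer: $\frac{24590834}{609} \approx 40379.0$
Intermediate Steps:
$p = \frac{452}{3}$ ($p = -8 + \frac{1}{3} \cdot 476 = -8 + \frac{476}{3} = \frac{452}{3} \approx 150.67$)
$\left(268 + \frac{1}{406}\right) p = \left(268 + \frac{1}{406}\right) \frac{452}{3} = \frac{108809}{406} \cdot \frac{452}{3} = \frac{24590834}{609}$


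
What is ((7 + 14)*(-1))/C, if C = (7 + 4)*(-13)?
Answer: 21/143 ≈ 0.14685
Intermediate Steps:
C = -143 (C = 11*(-13) = -143)
((7 + 14)*(-1))/C = ((7 + 14)*(-1))/(-143) = (21*(-1))*(-1/143) = -21*(-1/143) = 21/143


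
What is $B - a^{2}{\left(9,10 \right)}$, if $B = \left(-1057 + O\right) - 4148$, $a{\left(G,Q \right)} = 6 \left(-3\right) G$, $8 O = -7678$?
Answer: $- \frac{129635}{4} \approx -32409.0$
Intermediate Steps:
$O = - \frac{3839}{4}$ ($O = \frac{1}{8} \left(-7678\right) = - \frac{3839}{4} \approx -959.75$)
$a{\left(G,Q \right)} = - 18 G$
$B = - \frac{24659}{4}$ ($B = \left(-1057 - \frac{3839}{4}\right) - 4148 = - \frac{8067}{4} - 4148 = - \frac{24659}{4} \approx -6164.8$)
$B - a^{2}{\left(9,10 \right)} = - \frac{24659}{4} - \left(\left(-18\right) 9\right)^{2} = - \frac{24659}{4} - \left(-162\right)^{2} = - \frac{24659}{4} - 26244 = - \frac{129635}{4}$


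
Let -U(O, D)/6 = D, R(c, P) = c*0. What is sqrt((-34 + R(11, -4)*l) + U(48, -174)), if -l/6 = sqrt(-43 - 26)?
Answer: sqrt(1010) ≈ 31.780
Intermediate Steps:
R(c, P) = 0
U(O, D) = -6*D
l = -6*I*sqrt(69) (l = -6*sqrt(-43 - 26) = -6*I*sqrt(69) ≈ -49.84*I)
sqrt((-34 + R(11, -4)*l) + U(48, -174)) = sqrt((-34 + 0*(-6*I*sqrt(69))) - 6*(-174)) = sqrt((-34 + 0) + 1044) = sqrt(-34 + 1044) = sqrt(1010)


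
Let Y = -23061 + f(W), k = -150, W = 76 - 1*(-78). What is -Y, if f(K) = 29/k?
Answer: 3459179/150 ≈ 23061.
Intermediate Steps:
W = 154 (W = 76 + 78 = 154)
f(K) = -29/150 (f(K) = 29/(-150) = 29*(-1/150) = -29/150)
Y = -3459179/150 (Y = -23061 - 29/150 = -3459179/150 ≈ -23061.)
-Y = -1*(-3459179/150) = 3459179/150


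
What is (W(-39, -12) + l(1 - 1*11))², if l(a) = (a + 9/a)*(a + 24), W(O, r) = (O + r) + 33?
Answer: 727609/25 ≈ 29104.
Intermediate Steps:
W(O, r) = 33 + O + r
l(a) = (24 + a)*(a + 9/a) (l(a) = (a + 9/a)*(24 + a) = (24 + a)*(a + 9/a))
(W(-39, -12) + l(1 - 1*11))² = ((33 - 39 - 12) + (9 + (1 - 1*11)² + 24*(1 - 1*11) + 216/(1 - 1*11)))² = (-18 + (9 + (1 - 11)² + 24*(1 - 11) + 216/(1 - 11)))² = (-18 + (9 + (-10)² + 24*(-10) + 216/(-10)))² = (-18 + (9 + 100 - 240 + 216*(-⅒)))² = (-18 + (9 + 100 - 240 - 108/5))² = (-18 - 763/5)² = (-853/5)² = 727609/25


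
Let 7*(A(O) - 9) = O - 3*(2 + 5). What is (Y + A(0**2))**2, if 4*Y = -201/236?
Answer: 29844369/891136 ≈ 33.490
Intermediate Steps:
A(O) = 6 + O/7 (A(O) = 9 + (O - 3*(2 + 5))/7 = 9 + (O - 3*7)/7 = 9 + (O - 21)/7 = 9 + (-21 + O)/7 = 9 + (-3 + O/7) = 6 + O/7)
Y = -201/944 (Y = (-201/236)/4 = (-201*1/236)/4 = (1/4)*(-201/236) = -201/944 ≈ -0.21292)
(Y + A(0**2))**2 = (-201/944 + (6 + (1/7)*0**2))**2 = (-201/944 + (6 + (1/7)*0))**2 = (-201/944 + (6 + 0))**2 = (-201/944 + 6)**2 = (5463/944)**2 = 29844369/891136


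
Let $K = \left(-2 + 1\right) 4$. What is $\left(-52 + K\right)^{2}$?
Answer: $3136$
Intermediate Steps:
$K = -4$ ($K = \left(-1\right) 4 = -4$)
$\left(-52 + K\right)^{2} = \left(-52 - 4\right)^{2} = \left(-56\right)^{2} = 3136$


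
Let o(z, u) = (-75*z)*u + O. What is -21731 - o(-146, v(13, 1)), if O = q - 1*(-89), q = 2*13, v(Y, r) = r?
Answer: -32796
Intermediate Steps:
q = 26
O = 115 (O = 26 - 1*(-89) = 26 + 89 = 115)
o(z, u) = 115 - 75*u*z (o(z, u) = (-75*z)*u + 115 = -75*u*z + 115 = 115 - 75*u*z)
-21731 - o(-146, v(13, 1)) = -21731 - (115 - 75*1*(-146)) = -21731 - (115 + 10950) = -21731 - 1*11065 = -21731 - 11065 = -32796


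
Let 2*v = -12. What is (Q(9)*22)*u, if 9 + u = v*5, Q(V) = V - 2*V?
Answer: 7722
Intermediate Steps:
v = -6 (v = (½)*(-12) = -6)
Q(V) = -V
u = -39 (u = -9 - 6*5 = -9 - 30 = -39)
(Q(9)*22)*u = (-1*9*22)*(-39) = -9*22*(-39) = -198*(-39) = 7722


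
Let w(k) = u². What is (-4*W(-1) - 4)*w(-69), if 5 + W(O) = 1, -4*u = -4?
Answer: 12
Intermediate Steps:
u = 1 (u = -¼*(-4) = 1)
W(O) = -4 (W(O) = -5 + 1 = -4)
w(k) = 1 (w(k) = 1² = 1)
(-4*W(-1) - 4)*w(-69) = (-4*(-4) - 4)*1 = (16 - 4)*1 = 12*1 = 12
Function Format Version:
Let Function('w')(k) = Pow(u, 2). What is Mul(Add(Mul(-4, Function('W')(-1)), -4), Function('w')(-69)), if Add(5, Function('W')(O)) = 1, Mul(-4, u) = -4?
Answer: 12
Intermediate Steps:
u = 1 (u = Mul(Rational(-1, 4), -4) = 1)
Function('W')(O) = -4 (Function('W')(O) = Add(-5, 1) = -4)
Function('w')(k) = 1 (Function('w')(k) = Pow(1, 2) = 1)
Mul(Add(Mul(-4, Function('W')(-1)), -4), Function('w')(-69)) = Mul(Add(Mul(-4, -4), -4), 1) = Mul(Add(16, -4), 1) = Mul(12, 1) = 12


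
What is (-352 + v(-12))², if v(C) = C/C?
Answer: 123201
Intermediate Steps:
v(C) = 1
(-352 + v(-12))² = (-352 + 1)² = (-351)² = 123201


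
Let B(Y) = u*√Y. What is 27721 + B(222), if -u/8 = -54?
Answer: 27721 + 432*√222 ≈ 34158.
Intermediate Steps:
u = 432 (u = -8*(-54) = 432)
B(Y) = 432*√Y
27721 + B(222) = 27721 + 432*√222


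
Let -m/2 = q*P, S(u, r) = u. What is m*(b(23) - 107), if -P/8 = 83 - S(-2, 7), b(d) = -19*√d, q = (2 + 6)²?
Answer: -9313280 - 1653760*√23 ≈ -1.7244e+7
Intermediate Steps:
q = 64 (q = 8² = 64)
P = -680 (P = -8*(83 - 1*(-2)) = -8*(83 + 2) = -8*85 = -680)
m = 87040 (m = -128*(-680) = -2*(-43520) = 87040)
m*(b(23) - 107) = 87040*(-19*√23 - 107) = 87040*(-107 - 19*√23) = -9313280 - 1653760*√23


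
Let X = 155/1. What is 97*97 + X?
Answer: 9564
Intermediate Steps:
X = 155 (X = 155*1 = 155)
97*97 + X = 97*97 + 155 = 9409 + 155 = 9564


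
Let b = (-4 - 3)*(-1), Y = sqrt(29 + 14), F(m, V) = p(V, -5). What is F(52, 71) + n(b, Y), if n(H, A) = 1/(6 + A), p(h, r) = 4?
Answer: 22/7 + sqrt(43)/7 ≈ 4.0796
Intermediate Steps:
F(m, V) = 4
Y = sqrt(43) ≈ 6.5574
b = 7 (b = -7*(-1) = 7)
F(52, 71) + n(b, Y) = 4 + 1/(6 + sqrt(43))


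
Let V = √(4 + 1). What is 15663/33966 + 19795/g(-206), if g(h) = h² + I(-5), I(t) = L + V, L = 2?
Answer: 18914098321039/20390739025158 - 19795*√5/1800983839 ≈ 0.92756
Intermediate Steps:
V = √5 ≈ 2.2361
I(t) = 2 + √5
g(h) = 2 + √5 + h² (g(h) = h² + (2 + √5) = 2 + √5 + h²)
15663/33966 + 19795/g(-206) = 15663/33966 + 19795/(2 + √5 + (-206)²) = 15663*(1/33966) + 19795/(2 + √5 + 42436) = 5221/11322 + 19795/(42438 + √5)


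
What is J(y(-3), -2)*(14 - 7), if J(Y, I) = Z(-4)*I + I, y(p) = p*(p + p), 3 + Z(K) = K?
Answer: 84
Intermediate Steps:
Z(K) = -3 + K
y(p) = 2*p² (y(p) = p*(2*p) = 2*p²)
J(Y, I) = -6*I (J(Y, I) = (-3 - 4)*I + I = -7*I + I = -6*I)
J(y(-3), -2)*(14 - 7) = (-6*(-2))*(14 - 7) = 12*7 = 84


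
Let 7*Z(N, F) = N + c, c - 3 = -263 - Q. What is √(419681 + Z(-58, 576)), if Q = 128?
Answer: 3*√2284583/7 ≈ 647.78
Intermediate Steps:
c = -388 (c = 3 + (-263 - 1*128) = 3 + (-263 - 128) = 3 - 391 = -388)
Z(N, F) = -388/7 + N/7 (Z(N, F) = (N - 388)/7 = (-388 + N)/7 = -388/7 + N/7)
√(419681 + Z(-58, 576)) = √(419681 + (-388/7 + (⅐)*(-58))) = √(419681 + (-388/7 - 58/7)) = √(419681 - 446/7) = √(2937321/7) = 3*√2284583/7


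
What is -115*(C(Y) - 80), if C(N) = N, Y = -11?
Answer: 10465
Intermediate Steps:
-115*(C(Y) - 80) = -115*(-11 - 80) = -115*(-91) = 10465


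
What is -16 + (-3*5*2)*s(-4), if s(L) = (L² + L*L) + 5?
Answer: -1126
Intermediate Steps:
s(L) = 5 + 2*L² (s(L) = (L² + L²) + 5 = 2*L² + 5 = 5 + 2*L²)
-16 + (-3*5*2)*s(-4) = -16 + (-3*5*2)*(5 + 2*(-4)²) = -16 + (-15*2)*(5 + 2*16) = -16 - 30*(5 + 32) = -16 - 30*37 = -16 - 1110 = -1126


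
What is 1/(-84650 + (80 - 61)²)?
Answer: -1/84289 ≈ -1.1864e-5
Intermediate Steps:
1/(-84650 + (80 - 61)²) = 1/(-84650 + 19²) = 1/(-84650 + 361) = 1/(-84289) = -1/84289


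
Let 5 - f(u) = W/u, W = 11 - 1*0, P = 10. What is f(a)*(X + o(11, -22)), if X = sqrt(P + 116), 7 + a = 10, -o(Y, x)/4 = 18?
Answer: -96 + 4*sqrt(14) ≈ -81.033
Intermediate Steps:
W = 11 (W = 11 + 0 = 11)
o(Y, x) = -72 (o(Y, x) = -4*18 = -72)
a = 3 (a = -7 + 10 = 3)
X = 3*sqrt(14) (X = sqrt(10 + 116) = sqrt(126) = 3*sqrt(14) ≈ 11.225)
f(u) = 5 - 11/u
f(a)*(X + o(11, -22)) = (5 - 11/3)*(3*sqrt(14) - 72) = (5 - 11*1/3)*(-72 + 3*sqrt(14)) = (5 - 11/3)*(-72 + 3*sqrt(14)) = 4*(-72 + 3*sqrt(14))/3 = -96 + 4*sqrt(14)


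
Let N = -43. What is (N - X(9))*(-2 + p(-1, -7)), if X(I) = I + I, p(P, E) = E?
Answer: 549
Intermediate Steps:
X(I) = 2*I
(N - X(9))*(-2 + p(-1, -7)) = (-43 - 2*9)*(-2 - 7) = (-43 - 1*18)*(-9) = (-43 - 18)*(-9) = -61*(-9) = 549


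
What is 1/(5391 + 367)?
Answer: 1/5758 ≈ 0.00017367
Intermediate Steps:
1/(5391 + 367) = 1/5758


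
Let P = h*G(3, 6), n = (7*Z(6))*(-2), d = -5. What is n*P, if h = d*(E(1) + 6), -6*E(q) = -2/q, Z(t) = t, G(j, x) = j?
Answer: 7980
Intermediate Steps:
E(q) = 1/(3*q) (E(q) = -(-1)/(3*q) = 1/(3*q))
h = -95/3 (h = -5*((⅓)/1 + 6) = -5*((⅓)*1 + 6) = -5*(⅓ + 6) = -5*19/3 = -95/3 ≈ -31.667)
n = -84 (n = (7*6)*(-2) = 42*(-2) = -84)
P = -95 (P = -95/3*3 = -95)
n*P = -84*(-95) = 7980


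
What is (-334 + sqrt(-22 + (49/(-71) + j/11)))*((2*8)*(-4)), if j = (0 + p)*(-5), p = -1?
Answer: 21376 - 64*I*sqrt(13562846)/781 ≈ 21376.0 - 301.79*I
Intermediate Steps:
j = 5 (j = (0 - 1)*(-5) = -1*(-5) = 5)
(-334 + sqrt(-22 + (49/(-71) + j/11)))*((2*8)*(-4)) = (-334 + sqrt(-22 + (49/(-71) + 5/11)))*((2*8)*(-4)) = (-334 + sqrt(-22 + (49*(-1/71) + 5*(1/11))))*(16*(-4)) = (-334 + sqrt(-22 + (-49/71 + 5/11)))*(-64) = (-334 + sqrt(-22 - 184/781))*(-64) = (-334 + sqrt(-17366/781))*(-64) = (-334 + I*sqrt(13562846)/781)*(-64) = 21376 - 64*I*sqrt(13562846)/781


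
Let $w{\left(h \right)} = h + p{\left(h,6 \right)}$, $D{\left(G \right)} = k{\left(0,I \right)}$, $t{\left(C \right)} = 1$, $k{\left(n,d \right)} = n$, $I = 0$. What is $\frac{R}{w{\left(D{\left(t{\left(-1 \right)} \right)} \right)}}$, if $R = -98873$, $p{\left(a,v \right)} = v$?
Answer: $- \frac{98873}{6} \approx -16479.0$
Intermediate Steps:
$D{\left(G \right)} = 0$
$w{\left(h \right)} = 6 + h$ ($w{\left(h \right)} = h + 6 = 6 + h$)
$\frac{R}{w{\left(D{\left(t{\left(-1 \right)} \right)} \right)}} = - \frac{98873}{6 + 0} = - \frac{98873}{6}$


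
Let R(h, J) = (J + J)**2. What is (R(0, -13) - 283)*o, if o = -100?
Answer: -39300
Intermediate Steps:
R(h, J) = 4*J**2 (R(h, J) = (2*J)**2 = 4*J**2)
(R(0, -13) - 283)*o = (4*(-13)**2 - 283)*(-100) = (4*169 - 283)*(-100) = (676 - 283)*(-100) = 393*(-100) = -39300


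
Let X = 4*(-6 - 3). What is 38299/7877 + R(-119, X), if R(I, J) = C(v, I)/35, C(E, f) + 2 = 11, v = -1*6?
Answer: 1411358/275695 ≈ 5.1193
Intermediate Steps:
v = -6
C(E, f) = 9 (C(E, f) = -2 + 11 = 9)
X = -36 (X = 4*(-9) = -36)
R(I, J) = 9/35
38299/7877 + R(-119, X) = 38299/7877 + 9/35 = 1411358/275695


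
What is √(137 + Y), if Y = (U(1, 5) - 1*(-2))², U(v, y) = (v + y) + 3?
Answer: √258 ≈ 16.062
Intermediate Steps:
U(v, y) = 3 + v + y
Y = 121 (Y = ((3 + 1 + 5) - 1*(-2))² = (9 + 2)² = 11² = 121)
√(137 + Y) = √(137 + 121) = √258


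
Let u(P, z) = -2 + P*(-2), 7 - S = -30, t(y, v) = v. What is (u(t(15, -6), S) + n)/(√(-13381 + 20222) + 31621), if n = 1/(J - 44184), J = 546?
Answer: 13798740359/43632798350400 - 436379*√6841/43632798350400 ≈ 0.00031542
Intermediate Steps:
S = 37 (S = 7 - 1*(-30) = 7 + 30 = 37)
u(P, z) = -2 - 2*P
n = -1/43638 (n = 1/(546 - 44184) = 1/(-43638) = -1/43638 ≈ -2.2916e-5)
(u(t(15, -6), S) + n)/(√(-13381 + 20222) + 31621) = ((-2 - 2*(-6)) - 1/43638)/(√(-13381 + 20222) + 31621) = ((-2 + 12) - 1/43638)/(√6841 + 31621) = (10 - 1/43638)/(31621 + √6841) = 436379/(43638*(31621 + √6841))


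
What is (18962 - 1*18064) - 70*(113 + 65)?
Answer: -11562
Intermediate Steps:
(18962 - 1*18064) - 70*(113 + 65) = (18962 - 18064) - 70*178 = 898 - 1*12460 = 898 - 12460 = -11562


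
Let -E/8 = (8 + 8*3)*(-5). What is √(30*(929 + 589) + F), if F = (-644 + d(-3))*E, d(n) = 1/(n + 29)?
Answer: 10*I*√1316055/13 ≈ 882.46*I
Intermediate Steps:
E = 1280 (E = -8*(8 + 8*3)*(-5) = -8*(8 + 24)*(-5) = -256*(-5) = -8*(-160) = 1280)
d(n) = 1/(29 + n)
F = -10715520/13 (F = (-644 + 1/(29 - 3))*1280 = (-644 + 1/26)*1280 = -16743/26*1280 = -10715520/13 ≈ -8.2427e+5)
√(30*(929 + 589) + F) = √(30*(929 + 589) - 10715520/13) = √(30*1518 - 10715520/13) = √(45540 - 10715520/13) = √(-10123500/13) = 10*I*√1316055/13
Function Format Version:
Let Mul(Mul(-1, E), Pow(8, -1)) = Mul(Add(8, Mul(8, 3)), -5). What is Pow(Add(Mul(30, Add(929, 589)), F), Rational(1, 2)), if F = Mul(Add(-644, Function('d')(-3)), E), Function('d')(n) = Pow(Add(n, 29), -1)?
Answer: Mul(Rational(10, 13), I, Pow(1316055, Rational(1, 2))) ≈ Mul(882.46, I)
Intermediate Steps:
E = 1280 (E = Mul(-8, Mul(Add(8, Mul(8, 3)), -5)) = Mul(-8, Mul(Add(8, 24), -5)) = Mul(-8, Mul(32, -5)) = Mul(-8, -160) = 1280)
Function('d')(n) = Pow(Add(29, n), -1)
F = Rational(-10715520, 13) (F = Mul(Add(-644, Pow(Add(29, -3), -1)), 1280) = Mul(Add(-644, Pow(26, -1)), 1280) = Mul(Add(-644, Rational(1, 26)), 1280) = Mul(Rational(-16743, 26), 1280) = Rational(-10715520, 13) ≈ -8.2427e+5)
Pow(Add(Mul(30, Add(929, 589)), F), Rational(1, 2)) = Pow(Add(Mul(30, Add(929, 589)), Rational(-10715520, 13)), Rational(1, 2)) = Pow(Add(Mul(30, 1518), Rational(-10715520, 13)), Rational(1, 2)) = Pow(Add(45540, Rational(-10715520, 13)), Rational(1, 2)) = Pow(Rational(-10123500, 13), Rational(1, 2)) = Mul(Rational(10, 13), I, Pow(1316055, Rational(1, 2)))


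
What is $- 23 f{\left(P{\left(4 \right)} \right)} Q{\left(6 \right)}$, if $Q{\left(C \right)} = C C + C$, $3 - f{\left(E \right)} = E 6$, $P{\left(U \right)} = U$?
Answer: $20286$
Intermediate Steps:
$f{\left(E \right)} = 3 - 6 E$ ($f{\left(E \right)} = 3 - E 6 = 3 - 6 E$)
$Q{\left(C \right)} = C + C^{2}$ ($Q{\left(C \right)} = C^{2} + C = C + C^{2}$)
$- 23 f{\left(P{\left(4 \right)} \right)} Q{\left(6 \right)} = - 23 \left(3 - 24\right) 6 \left(1 + 6\right) = - 23 \left(3 - 24\right) 6 \cdot 7 = \left(-23\right) \left(-21\right) 42 = 483 \cdot 42 = 20286$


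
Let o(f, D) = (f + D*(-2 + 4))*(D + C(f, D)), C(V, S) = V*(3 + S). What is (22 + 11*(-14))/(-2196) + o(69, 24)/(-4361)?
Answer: -40354586/798063 ≈ -50.566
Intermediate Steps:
o(f, D) = (D + f*(3 + D))*(f + 2*D) (o(f, D) = (f + D*(-2 + 4))*(D + f*(3 + D)) = (f + D*2)*(D + f*(3 + D)) = (f + 2*D)*(D + f*(3 + D)) = (D + f*(3 + D))*(f + 2*D))
(22 + 11*(-14))/(-2196) + o(69, 24)/(-4361) = (22 + 11*(-14))/(-2196) + (2*24² + 24*69 + 69²*(3 + 24) + 2*24*69*(3 + 24))/(-4361) = (22 - 154)*(-1/2196) + (2*576 + 1656 + 4761*27 + 2*24*69*27)*(-1/4361) = -132*(-1/2196) + (1152 + 1656 + 128547 + 89424)*(-1/4361) = 11/183 + 220779*(-1/4361) = 11/183 - 220779/4361 = -40354586/798063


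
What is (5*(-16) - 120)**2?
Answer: 40000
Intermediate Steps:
(5*(-16) - 120)**2 = (-80 - 120)**2 = (-200)**2 = 40000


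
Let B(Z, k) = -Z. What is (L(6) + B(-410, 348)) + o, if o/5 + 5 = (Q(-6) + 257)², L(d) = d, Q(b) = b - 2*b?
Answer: 346236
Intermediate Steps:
Q(b) = -b
o = 345820 (o = -25 + 5*(-1*(-6) + 257)² = -25 + 5*(6 + 257)² = -25 + 5*263² = -25 + 5*69169 = -25 + 345845 = 345820)
(L(6) + B(-410, 348)) + o = (6 - 1*(-410)) + 345820 = (6 + 410) + 345820 = 416 + 345820 = 346236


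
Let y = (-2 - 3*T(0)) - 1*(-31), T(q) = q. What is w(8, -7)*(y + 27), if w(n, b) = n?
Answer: 448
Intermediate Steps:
y = 29 (y = (-2 - 3*0) - 1*(-31) = (-2 + 0) + 31 = -2 + 31 = 29)
w(8, -7)*(y + 27) = 8*(29 + 27) = 8*56 = 448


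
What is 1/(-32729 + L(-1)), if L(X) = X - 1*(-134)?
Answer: -1/32596 ≈ -3.0679e-5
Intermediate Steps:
L(X) = 134 + X (L(X) = X + 134 = 134 + X)
1/(-32729 + L(-1)) = 1/(-32729 + (134 - 1)) = 1/(-32729 + 133) = 1/(-32596) = -1/32596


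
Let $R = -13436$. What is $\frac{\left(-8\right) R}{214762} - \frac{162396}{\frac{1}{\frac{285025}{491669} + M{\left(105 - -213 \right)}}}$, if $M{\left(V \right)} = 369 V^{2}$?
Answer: $- \frac{319930917482258968500428}{52795908889} \approx -6.0598 \cdot 10^{12}$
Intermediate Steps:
$\frac{\left(-8\right) R}{214762} - \frac{162396}{\frac{1}{\frac{285025}{491669} + M{\left(105 - -213 \right)}}} = \frac{\left(-8\right) \left(-13436\right)}{214762} - \frac{162396}{\frac{1}{\frac{285025}{491669} + 369 \left(105 - -213\right)^{2}}} = 107488 \cdot \frac{1}{214762} - \frac{162396}{\frac{1}{285025 \cdot \frac{1}{491669} + 369 \left(105 + 213\right)^{2}}} = \frac{53744}{107381} - \frac{162396}{\frac{1}{\frac{285025}{491669} + 369 \cdot 318^{2}}} = \frac{53744}{107381} - \frac{162396}{\frac{1}{\frac{285025}{491669} + 369 \cdot 101124}} = \frac{53744}{107381} - \frac{162396}{\frac{1}{\frac{285025}{491669} + 37314756}} = \frac{53744}{107381} - \frac{162396}{\frac{1}{\frac{18346509052789}{491669}}} = \frac{53744}{107381} - \frac{162396}{\frac{491669}{18346509052789}} = \frac{53744}{107381} - \frac{2979399684136722444}{491669} = - \frac{319930917482258968500428}{52795908889}$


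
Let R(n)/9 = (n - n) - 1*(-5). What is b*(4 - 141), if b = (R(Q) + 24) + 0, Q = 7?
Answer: -9453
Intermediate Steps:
R(n) = 45 (R(n) = 9*((n - n) - 1*(-5)) = 9*(0 + 5) = 9*5 = 45)
b = 69 (b = (45 + 24) + 0 = 69 + 0 = 69)
b*(4 - 141) = 69*(4 - 141) = 69*(-137) = -9453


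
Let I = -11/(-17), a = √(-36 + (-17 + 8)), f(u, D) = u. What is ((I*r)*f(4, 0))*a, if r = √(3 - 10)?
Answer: -132*√35/17 ≈ -45.937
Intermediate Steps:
a = 3*I*√5 (a = √(-36 - 9) = √(-45) = 3*I*√5 ≈ 6.7082*I)
r = I*√7 (r = √(-7) = I*√7 ≈ 2.6458*I)
I = 11/17 (I = -11*(-1/17) = 11/17 ≈ 0.64706)
((I*r)*f(4, 0))*a = ((11*(I*√7)/17)*4)*(3*I*√5) = ((11*I*√7/17)*4)*(3*I*√5) = (44*I*√7/17)*(3*I*√5) = -132*√35/17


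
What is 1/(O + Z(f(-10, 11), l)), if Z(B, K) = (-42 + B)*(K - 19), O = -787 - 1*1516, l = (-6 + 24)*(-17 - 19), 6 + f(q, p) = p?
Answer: 1/22376 ≈ 4.4691e-5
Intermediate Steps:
f(q, p) = -6 + p
l = -648 (l = 18*(-36) = -648)
O = -2303 (O = -787 - 1516 = -2303)
Z(B, K) = (-42 + B)*(-19 + K)
1/(O + Z(f(-10, 11), l)) = 1/(-2303 + (798 - 42*(-648) - 19*(-6 + 11) + (-6 + 11)*(-648))) = 1/(-2303 + (798 + 27216 - 19*5 + 5*(-648))) = 1/(-2303 + (798 + 27216 - 95 - 3240)) = 1/(-2303 + 24679) = 1/22376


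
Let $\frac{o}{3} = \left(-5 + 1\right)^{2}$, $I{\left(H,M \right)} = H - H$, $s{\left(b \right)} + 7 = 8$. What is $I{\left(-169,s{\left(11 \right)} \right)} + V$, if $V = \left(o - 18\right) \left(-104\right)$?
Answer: $-3120$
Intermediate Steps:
$s{\left(b \right)} = 1$ ($s{\left(b \right)} = -7 + 8 = 1$)
$I{\left(H,M \right)} = 0$
$o = 48$ ($o = 3 \left(-5 + 1\right)^{2} = 3 \left(-4\right)^{2} = 3 \cdot 16 = 48$)
$V = -3120$ ($V = \left(48 - 18\right) \left(-104\right) = 30 \left(-104\right) = -3120$)
$I{\left(-169,s{\left(11 \right)} \right)} + V = 0 - 3120 = -3120$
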